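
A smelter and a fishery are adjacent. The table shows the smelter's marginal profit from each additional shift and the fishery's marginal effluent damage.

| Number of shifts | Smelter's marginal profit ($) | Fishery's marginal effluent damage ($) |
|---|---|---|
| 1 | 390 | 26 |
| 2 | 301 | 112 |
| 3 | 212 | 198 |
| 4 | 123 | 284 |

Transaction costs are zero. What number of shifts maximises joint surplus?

3

Bargaining reaches the level where marginal profit last exceeds marginal effluent damage.
That holds through level 3 (212 ≥ 198) but not at 4 (123 < 284).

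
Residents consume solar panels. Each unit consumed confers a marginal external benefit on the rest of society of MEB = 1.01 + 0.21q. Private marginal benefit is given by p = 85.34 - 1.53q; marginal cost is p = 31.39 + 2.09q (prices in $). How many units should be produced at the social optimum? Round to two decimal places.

q* = 16.12

Social marginal benefit = demand + MEB = 86.35 - 1.32q.
Set SMB = MC: 86.35 - 1.32q = 31.39 + 2.09q → q* = 16.1173.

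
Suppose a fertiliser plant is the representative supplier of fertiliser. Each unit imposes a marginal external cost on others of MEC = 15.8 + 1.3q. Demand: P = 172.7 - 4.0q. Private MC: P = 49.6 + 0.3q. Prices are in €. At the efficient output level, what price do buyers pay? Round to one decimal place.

P = €96.1

Social marginal cost = private MC + MEC = 65.4 + 1.6q.
Set SMC = demand: 65.4 + 1.6q = 172.7 - 4.0q → q* = 19.1607.
Consumer price on the demand curve at q*: 172.7 − 4.0×19.1607 = 96.0572.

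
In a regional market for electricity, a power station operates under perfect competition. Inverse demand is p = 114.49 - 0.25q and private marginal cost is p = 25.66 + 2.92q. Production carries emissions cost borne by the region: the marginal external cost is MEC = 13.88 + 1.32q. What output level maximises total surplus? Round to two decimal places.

Social marginal cost = private MC + MEC = 39.54 + 4.24q.
Set SMC = demand: 39.54 + 4.24q = 114.49 - 0.25q → q* = 16.6927.

q* = 16.69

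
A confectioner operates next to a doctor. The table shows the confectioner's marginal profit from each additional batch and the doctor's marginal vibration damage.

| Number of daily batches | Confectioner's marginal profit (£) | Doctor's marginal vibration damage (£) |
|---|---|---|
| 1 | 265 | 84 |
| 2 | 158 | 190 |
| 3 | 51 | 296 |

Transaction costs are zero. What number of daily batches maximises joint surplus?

1

Bargaining reaches the level where marginal profit last exceeds marginal vibration damage.
That holds through level 1 (265 ≥ 84) but not at 2 (158 < 190).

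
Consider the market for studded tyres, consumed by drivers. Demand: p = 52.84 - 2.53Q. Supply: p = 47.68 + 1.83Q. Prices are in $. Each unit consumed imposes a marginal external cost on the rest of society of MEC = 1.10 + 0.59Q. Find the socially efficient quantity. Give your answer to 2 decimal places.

Q* = 0.82

Social marginal benefit = demand − MEC = 51.74 - 3.12Q.
Set SMB = MC: 51.74 - 3.12Q = 47.68 + 1.83Q → Q* = 0.8202.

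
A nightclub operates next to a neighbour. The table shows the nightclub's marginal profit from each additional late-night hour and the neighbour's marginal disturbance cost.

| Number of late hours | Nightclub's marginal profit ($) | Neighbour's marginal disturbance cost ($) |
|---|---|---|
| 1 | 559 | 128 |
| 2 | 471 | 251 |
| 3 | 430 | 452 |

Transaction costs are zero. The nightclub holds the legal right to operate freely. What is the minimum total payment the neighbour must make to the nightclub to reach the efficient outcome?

$430

Left alone the nightclub would choose level 3 (marginal profit stays positive).
Efficient level: k* = 2 (marginal profit ≥ marginal disturbance cost through 2).
The neighbour must at least cover the nightclub's forgone profit from cutting 3→2: 430 = 430.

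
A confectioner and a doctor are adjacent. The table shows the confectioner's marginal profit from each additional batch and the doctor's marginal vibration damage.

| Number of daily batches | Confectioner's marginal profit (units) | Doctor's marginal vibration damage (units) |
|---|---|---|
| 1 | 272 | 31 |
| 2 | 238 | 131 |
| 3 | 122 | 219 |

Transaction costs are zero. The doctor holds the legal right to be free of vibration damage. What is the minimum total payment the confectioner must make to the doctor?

Efficient level: marginal profit ≥ marginal vibration damage through level 2, so k* = 2.
With the doctor holding the right, the confectioner must at least compensate total damage at k*: 31 + 131 = 162.

162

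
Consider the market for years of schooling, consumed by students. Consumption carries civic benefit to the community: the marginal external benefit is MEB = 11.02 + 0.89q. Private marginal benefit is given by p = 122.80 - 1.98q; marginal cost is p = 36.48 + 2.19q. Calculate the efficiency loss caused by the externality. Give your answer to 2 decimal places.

DWL = 132.15

Market equilibrium (private): 36.48 + 2.19q = 122.80 - 1.98q → q_m = 20.7002.
Social marginal benefit = demand + MEB = 133.82 - 1.09q.
Set SMB = MC: 133.82 - 1.09q = 36.48 + 2.19q → q* = 29.6768.
Between q* and q_m the wedge SMB − MC runs linearly from 0 to MEB(q_m), so the loss is a triangle.
DWL = ½ × 8.9766 × 29.4432 = 132.1499.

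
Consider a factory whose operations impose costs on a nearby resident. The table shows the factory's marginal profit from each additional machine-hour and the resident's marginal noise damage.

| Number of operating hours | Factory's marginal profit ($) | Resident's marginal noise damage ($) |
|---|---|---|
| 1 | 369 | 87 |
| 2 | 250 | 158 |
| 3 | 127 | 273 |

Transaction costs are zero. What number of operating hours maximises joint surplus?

Bargaining reaches the level where marginal profit last exceeds marginal noise damage.
That holds through level 2 (250 ≥ 158) but not at 3 (127 < 273).

2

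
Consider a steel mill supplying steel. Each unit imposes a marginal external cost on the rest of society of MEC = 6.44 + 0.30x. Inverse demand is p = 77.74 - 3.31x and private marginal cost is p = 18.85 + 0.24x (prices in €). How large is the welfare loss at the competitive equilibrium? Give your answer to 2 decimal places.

DWL = €16.93

Market equilibrium (private): 18.85 + 0.24x = 77.74 - 3.31x → x_m = 16.5887.
Social marginal cost = private MC + MEC = 25.29 + 0.54x.
Set SMC = demand: 25.29 + 0.54x = 77.74 - 3.31x → x* = 13.6234.
The loss is the area between SMC and demand from x* to x_m; with linear curves that's a triangle of height MEC(x_m).
DWL = ½ × 2.9653 × 11.4166 = 16.9268.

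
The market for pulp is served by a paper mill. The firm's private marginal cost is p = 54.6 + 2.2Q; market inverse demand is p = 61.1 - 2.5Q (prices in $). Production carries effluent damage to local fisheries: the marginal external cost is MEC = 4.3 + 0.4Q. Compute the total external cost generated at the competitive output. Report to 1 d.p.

Market equilibrium (private): 54.6 + 2.2Q = 61.1 - 2.5Q → Q_m = 1.3830.
Total external cost = ∫₀^{Q_m} (4.3 + 0.4Q) dQ = 4.3×1.3830 + ½×0.4×1.3830² = 6.3294.

$6.3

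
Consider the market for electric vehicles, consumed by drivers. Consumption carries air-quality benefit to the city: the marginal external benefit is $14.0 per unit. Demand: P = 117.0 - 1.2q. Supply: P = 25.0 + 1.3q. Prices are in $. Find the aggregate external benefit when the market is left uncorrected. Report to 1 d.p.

Market equilibrium (private): 25.0 + 1.3q = 117.0 - 1.2q → q_m = 36.8000.
Total external benefit = MEB × q_m = 14.0 × 36.8000 = 515.2000.

$515.2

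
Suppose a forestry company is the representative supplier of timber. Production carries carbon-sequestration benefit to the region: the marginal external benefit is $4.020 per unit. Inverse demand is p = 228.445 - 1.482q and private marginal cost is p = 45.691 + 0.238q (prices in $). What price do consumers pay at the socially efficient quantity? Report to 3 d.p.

Social marginal cost = private MC − MEB = 41.671 + 0.238q.
Set SMC = demand: 41.671 + 0.238q = 228.445 - 1.482q → q* = 108.5895.
Consumer price on the demand curve at q*: 228.445 − 1.482×108.5895 = 67.5154.

P = $67.515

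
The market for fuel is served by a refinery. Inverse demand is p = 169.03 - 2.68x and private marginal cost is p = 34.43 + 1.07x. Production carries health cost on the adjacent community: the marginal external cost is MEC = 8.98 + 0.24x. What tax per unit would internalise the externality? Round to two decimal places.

Social marginal cost = private MC + MEC = 43.41 + 1.31x.
Set SMC = demand: 43.41 + 1.31x = 169.03 - 2.68x → x* = 31.4837.
The Pigouvian tax equals MEC at x*: 8.98 + 0.24×31.4837 = 16.5361.

tax = 16.54 per unit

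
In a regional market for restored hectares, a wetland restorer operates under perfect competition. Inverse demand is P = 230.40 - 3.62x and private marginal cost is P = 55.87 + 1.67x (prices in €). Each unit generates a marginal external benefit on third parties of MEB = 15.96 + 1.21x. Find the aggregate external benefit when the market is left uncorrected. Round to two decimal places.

€1185.10

Market equilibrium (private): 55.87 + 1.67x = 230.40 - 3.62x → x_m = 32.9924.
Total external benefit = ∫₀^{x_m} (15.96 + 1.21x) dx = 15.96×32.9924 + ½×1.21×32.9924² = 1185.1003.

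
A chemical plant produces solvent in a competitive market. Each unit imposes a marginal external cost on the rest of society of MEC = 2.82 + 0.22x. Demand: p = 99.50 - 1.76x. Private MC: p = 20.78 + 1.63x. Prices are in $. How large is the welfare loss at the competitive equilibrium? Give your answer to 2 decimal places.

DWL = $8.71

Market equilibrium (private): 20.78 + 1.63x = 99.50 - 1.76x → x_m = 23.2212.
Social marginal cost = private MC + MEC = 23.60 + 1.85x.
Set SMC = demand: 23.60 + 1.85x = 99.50 - 1.76x → x* = 21.0249.
The welfare-loss triangle has base |x_m − x*| and height MEC(x_m) (the vertical gap between SMC and demand is zero at x* and MEC at x_m).
DWL = ½ × 2.1963 × 7.9287 = 8.7069.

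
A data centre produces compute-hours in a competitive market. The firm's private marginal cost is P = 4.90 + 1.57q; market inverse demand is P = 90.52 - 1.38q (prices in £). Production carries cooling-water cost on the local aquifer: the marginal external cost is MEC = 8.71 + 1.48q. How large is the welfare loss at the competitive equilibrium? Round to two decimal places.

DWL = £301.27

Market equilibrium (private): 4.90 + 1.57q = 90.52 - 1.38q → q_m = 29.0237.
Social marginal cost = private MC + MEC = 13.61 + 3.05q.
Set SMC = demand: 13.61 + 3.05q = 90.52 - 1.38q → q* = 17.3612.
The loss is the area between SMC and demand from q* to q_m; with linear curves that's a triangle of height MEC(q_m).
DWL = ½ × 11.6625 × 51.6651 = 301.2721.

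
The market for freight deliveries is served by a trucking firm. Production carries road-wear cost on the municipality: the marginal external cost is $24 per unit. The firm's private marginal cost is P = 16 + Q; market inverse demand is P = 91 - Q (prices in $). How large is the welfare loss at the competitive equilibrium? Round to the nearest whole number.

DWL = $144

Market equilibrium (private): 16 + Q = 91 - Q → Q_m = 37.5000.
Social marginal cost = private MC + MEC = 40 + Q.
Set SMC = demand: 40 + Q = 91 - Q → Q* = 25.5000.
The welfare-loss triangle has base |Q_m − Q*| and height MEC(Q_m) (the vertical gap between SMC and demand is zero at Q* and MEC at Q_m).
DWL = ½ × 12.0000 × 24.0000 = 144.0000.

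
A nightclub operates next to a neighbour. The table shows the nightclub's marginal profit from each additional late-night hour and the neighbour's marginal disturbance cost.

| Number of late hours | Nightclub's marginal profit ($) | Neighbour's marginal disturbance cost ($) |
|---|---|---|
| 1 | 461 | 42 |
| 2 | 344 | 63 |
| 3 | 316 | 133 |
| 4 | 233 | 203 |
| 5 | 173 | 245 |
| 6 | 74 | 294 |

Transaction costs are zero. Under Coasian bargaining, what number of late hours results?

4

Bargaining reaches the level where marginal profit last exceeds marginal disturbance cost.
That holds through level 4 (233 ≥ 203) but not at 5 (173 < 245).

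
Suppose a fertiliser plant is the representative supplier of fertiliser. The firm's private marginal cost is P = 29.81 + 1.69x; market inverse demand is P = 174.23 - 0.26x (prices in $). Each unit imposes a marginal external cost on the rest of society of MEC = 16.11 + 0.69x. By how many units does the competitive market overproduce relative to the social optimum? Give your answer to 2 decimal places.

Market equilibrium (private): 29.81 + 1.69x = 174.23 - 0.26x → x_m = 74.0615.
Social marginal cost = private MC + MEC = 45.92 + 2.38x.
Set SMC = demand: 45.92 + 2.38x = 174.23 - 0.26x → x* = 48.6023.
Gap = |74.0615 − 48.6023| = 25.4592.

25.46 units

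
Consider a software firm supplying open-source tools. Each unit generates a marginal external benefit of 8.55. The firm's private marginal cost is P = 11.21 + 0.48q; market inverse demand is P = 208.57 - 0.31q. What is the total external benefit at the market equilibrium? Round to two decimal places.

Market equilibrium (private): 11.21 + 0.48q = 208.57 - 0.31q → q_m = 249.8228.
Total external benefit = MEB × q_m = 8.55 × 249.8228 = 2135.9849.

2135.98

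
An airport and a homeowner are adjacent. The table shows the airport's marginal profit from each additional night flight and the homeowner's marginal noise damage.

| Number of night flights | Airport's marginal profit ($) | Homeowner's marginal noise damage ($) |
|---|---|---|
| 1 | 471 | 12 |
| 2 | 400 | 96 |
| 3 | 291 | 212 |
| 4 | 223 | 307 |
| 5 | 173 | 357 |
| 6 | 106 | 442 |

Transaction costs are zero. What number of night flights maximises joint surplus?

Bargaining reaches the level where marginal profit last exceeds marginal noise damage.
That holds through level 3 (291 ≥ 212) but not at 4 (223 < 307).

3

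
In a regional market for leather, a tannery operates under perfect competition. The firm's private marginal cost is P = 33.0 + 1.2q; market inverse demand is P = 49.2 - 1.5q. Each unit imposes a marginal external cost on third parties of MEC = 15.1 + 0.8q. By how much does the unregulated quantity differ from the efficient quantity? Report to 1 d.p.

5.7 units

Market equilibrium (private): 33.0 + 1.2q = 49.2 - 1.5q → q_m = 6.0000.
Social marginal cost = private MC + MEC = 48.1 + 2.0q.
Set SMC = demand: 48.1 + 2.0q = 49.2 - 1.5q → q* = 0.3143.
Gap = |6.0000 − 0.3143| = 5.6857.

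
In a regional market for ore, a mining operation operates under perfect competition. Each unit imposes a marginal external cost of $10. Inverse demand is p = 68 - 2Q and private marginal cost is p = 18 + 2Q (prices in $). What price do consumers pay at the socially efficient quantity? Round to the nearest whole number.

P = $48

Social marginal cost = private MC + MEC = 28 + 2Q.
Set SMC = demand: 28 + 2Q = 68 - 2Q → Q* = 10.0000.
Consumer price on the demand curve at Q*: 68 − 2×10.0000 = 48.0000.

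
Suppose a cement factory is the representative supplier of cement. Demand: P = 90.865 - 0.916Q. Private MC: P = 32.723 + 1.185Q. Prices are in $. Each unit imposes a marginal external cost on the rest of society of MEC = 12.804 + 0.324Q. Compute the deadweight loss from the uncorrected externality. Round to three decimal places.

DWL = $97.720

Market equilibrium (private): 32.723 + 1.185Q = 90.865 - 0.916Q → Q_m = 27.6735.
Social marginal cost = private MC + MEC = 45.527 + 1.509Q.
Set SMC = demand: 45.527 + 1.509Q = 90.865 - 0.916Q → Q* = 18.6961.
The welfare-loss triangle has base |Q_m − Q*| and height MEC(Q_m) (the vertical gap between SMC and demand is zero at Q* and MEC at Q_m).
DWL = ½ × 8.9774 × 21.7702 = 97.7199.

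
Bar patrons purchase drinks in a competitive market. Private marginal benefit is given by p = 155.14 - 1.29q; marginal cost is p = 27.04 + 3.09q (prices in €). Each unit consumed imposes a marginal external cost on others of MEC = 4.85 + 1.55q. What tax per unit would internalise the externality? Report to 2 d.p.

Social marginal benefit = demand − MEC = 150.29 - 2.84q.
Set SMB = MC: 150.29 - 2.84q = 27.04 + 3.09q → q* = 20.7841.
The Pigouvian tax equals MEC at q*: 4.85 + 1.55×20.7841 = 37.0654.

tax = €37.07 per unit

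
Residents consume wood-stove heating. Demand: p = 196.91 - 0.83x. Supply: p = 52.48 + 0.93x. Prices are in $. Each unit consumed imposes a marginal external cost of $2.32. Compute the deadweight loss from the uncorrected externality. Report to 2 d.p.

Market equilibrium (private): 52.48 + 0.93x = 196.91 - 0.83x → x_m = 82.0625.
Social marginal benefit = demand − MEC = 194.59 - 0.83x.
Set SMB = MC: 194.59 - 0.83x = 52.48 + 0.93x → x* = 80.7443.
The loss is the area between SMB and MC from x* to x_m; with linear curves that's a triangle of height MEC(x_m).
DWL = ½ × 1.3182 × 2.3200 = 1.5291.

DWL = $1.53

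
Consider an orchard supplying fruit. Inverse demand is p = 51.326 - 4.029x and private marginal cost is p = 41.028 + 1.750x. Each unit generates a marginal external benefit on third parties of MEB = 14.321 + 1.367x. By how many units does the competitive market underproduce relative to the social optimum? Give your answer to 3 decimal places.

Market equilibrium (private): 41.028 + 1.750x = 51.326 - 4.029x → x_m = 1.7820.
Social marginal cost = private MC − MEB = 26.707 + 0.383x.
Set SMC = demand: 26.707 + 0.383x = 51.326 - 4.029x → x* = 5.5800.
Gap = |1.7820 − 5.5800| = 3.7980.

3.798 units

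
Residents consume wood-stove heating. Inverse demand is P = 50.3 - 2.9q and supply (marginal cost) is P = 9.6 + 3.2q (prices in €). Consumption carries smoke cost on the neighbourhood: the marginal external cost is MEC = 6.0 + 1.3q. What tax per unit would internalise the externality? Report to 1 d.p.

tax = €12.1 per unit

Social marginal benefit = demand − MEC = 44.3 - 4.2q.
Set SMB = MC: 44.3 - 4.2q = 9.6 + 3.2q → q* = 4.6892.
The Pigouvian tax equals MEC at q*: 6.0 + 1.3×4.6892 = 12.0960.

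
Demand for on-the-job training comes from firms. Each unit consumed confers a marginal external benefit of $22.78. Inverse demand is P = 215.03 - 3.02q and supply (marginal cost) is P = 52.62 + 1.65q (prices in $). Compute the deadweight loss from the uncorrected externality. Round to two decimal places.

DWL = $55.56

Market equilibrium (private): 52.62 + 1.65q = 215.03 - 3.02q → q_m = 34.7773.
Social marginal benefit = demand + MEB = 237.81 - 3.02q.
Set SMB = MC: 237.81 - 3.02q = 52.62 + 1.65q → q* = 39.6552.
The welfare-loss triangle has base |q_m − q*| and height MEB(q_m) (the vertical gap between SMB and MC is zero at q* and MEB at q_m).
DWL = ½ × 4.8779 × 22.7800 = 55.5593.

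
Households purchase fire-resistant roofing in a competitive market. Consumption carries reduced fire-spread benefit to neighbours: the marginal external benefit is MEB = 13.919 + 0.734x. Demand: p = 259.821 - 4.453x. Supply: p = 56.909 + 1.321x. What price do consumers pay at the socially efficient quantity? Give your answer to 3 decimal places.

Social marginal benefit = demand + MEB = 273.740 - 3.719x.
Set SMB = MC: 273.740 - 3.719x = 56.909 + 1.321x → x* = 43.0220.
Consumer price on the demand curve at x*: 259.821 − 4.453×43.0220 = 68.2440.

P = 68.244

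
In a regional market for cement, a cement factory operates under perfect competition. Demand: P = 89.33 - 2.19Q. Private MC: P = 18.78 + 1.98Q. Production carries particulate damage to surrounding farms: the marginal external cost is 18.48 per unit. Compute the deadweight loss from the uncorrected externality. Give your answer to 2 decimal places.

Market equilibrium (private): 18.78 + 1.98Q = 89.33 - 2.19Q → Q_m = 16.9185.
Social marginal cost = private MC + MEC = 37.26 + 1.98Q.
Set SMC = demand: 37.26 + 1.98Q = 89.33 - 2.19Q → Q* = 12.4868.
Between Q* and Q_m the wedge SMC − demand runs linearly from 0 to MEC(Q_m), so the loss is a triangle.
DWL = ½ × 4.4317 × 18.4800 = 40.9489.

DWL = 40.95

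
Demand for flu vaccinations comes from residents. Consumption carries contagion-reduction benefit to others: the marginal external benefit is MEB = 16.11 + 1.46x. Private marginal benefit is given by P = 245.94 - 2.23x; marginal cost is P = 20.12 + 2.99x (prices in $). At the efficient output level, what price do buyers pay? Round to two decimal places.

P = $102.45

Social marginal benefit = demand + MEB = 262.05 - 0.77x.
Set SMB = MC: 262.05 - 0.77x = 20.12 + 2.99x → x* = 64.3431.
Consumer price on the demand curve at x*: 245.94 − 2.23×64.3431 = 102.4549.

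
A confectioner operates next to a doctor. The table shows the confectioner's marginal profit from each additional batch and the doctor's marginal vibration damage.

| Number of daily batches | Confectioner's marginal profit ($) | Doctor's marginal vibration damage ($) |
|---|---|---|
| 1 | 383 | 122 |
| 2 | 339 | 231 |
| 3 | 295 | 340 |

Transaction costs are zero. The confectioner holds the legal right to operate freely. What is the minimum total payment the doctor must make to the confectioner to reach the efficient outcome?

$295

Left alone the confectioner would choose level 3 (marginal profit stays positive).
Efficient level: k* = 2 (marginal profit ≥ marginal vibration damage through 2).
The doctor must at least cover the confectioner's forgone profit from cutting 3→2: 295 = 295.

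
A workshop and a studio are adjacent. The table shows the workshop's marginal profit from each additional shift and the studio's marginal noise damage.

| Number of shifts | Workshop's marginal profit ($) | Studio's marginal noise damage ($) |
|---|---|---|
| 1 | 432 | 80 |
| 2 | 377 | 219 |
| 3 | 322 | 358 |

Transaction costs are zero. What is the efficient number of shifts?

Bargaining reaches the level where marginal profit last exceeds marginal noise damage.
That holds through level 2 (377 ≥ 219) but not at 3 (322 < 358).

2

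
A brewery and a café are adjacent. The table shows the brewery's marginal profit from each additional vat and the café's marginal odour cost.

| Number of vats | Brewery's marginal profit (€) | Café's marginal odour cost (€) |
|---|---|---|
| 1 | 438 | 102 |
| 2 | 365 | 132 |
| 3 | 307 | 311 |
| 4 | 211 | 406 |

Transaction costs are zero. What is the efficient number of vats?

Bargaining reaches the level where marginal profit last exceeds marginal odour cost.
That holds through level 2 (365 ≥ 132) but not at 3 (307 < 311).

2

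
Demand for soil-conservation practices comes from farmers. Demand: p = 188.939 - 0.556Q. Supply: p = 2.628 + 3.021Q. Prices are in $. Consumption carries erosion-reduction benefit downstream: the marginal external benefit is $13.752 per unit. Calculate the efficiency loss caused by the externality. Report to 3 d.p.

Market equilibrium (private): 2.628 + 3.021Q = 188.939 - 0.556Q → Q_m = 52.0858.
Social marginal benefit = demand + MEB = 202.691 - 0.556Q.
Set SMB = MC: 202.691 - 0.556Q = 2.628 + 3.021Q → Q* = 55.9304.
The loss is the area between SMB and MC from Q* to Q_m; with linear curves that's a triangle of height MEB(Q_m).
DWL = ½ × 3.8446 × 13.7520 = 26.4355.

DWL = $26.435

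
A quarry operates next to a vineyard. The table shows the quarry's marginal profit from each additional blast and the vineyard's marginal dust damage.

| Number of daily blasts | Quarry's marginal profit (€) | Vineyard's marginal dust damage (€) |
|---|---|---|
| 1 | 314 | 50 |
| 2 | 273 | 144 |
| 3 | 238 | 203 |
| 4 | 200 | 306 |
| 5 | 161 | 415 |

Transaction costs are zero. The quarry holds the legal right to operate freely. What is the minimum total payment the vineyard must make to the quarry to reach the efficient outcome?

Left alone the quarry would choose level 5 (marginal profit stays positive).
Efficient level: k* = 3 (marginal profit ≥ marginal dust damage through 3).
The vineyard must at least cover the quarry's forgone profit from cutting 5→3: 200 + 161 = 361.

€361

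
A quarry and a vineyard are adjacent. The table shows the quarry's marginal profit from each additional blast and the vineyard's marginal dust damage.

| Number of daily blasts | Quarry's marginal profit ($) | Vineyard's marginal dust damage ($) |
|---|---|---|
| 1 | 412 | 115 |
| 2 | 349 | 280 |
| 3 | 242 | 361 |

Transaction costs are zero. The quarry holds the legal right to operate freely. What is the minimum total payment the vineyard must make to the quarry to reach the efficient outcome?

Left alone the quarry would choose level 3 (marginal profit stays positive).
Efficient level: k* = 2 (marginal profit ≥ marginal dust damage through 2).
The vineyard must at least cover the quarry's forgone profit from cutting 3→2: 242 = 242.

$242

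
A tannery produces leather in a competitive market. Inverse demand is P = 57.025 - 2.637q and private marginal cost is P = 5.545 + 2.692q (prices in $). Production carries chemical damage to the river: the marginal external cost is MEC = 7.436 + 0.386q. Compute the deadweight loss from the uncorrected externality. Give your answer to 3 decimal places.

Market equilibrium (private): 5.545 + 2.692q = 57.025 - 2.637q → q_m = 9.6603.
Social marginal cost = private MC + MEC = 12.981 + 3.078q.
Set SMC = demand: 12.981 + 3.078q = 57.025 - 2.637q → q* = 7.7067.
Height of the DWL triangle at q_m is SMC(q_m) − demand(q_m) = MEC(q_m) = 11.1649.
DWL = ½ × 1.9536 × 11.1649 = 10.9059.

DWL = $10.906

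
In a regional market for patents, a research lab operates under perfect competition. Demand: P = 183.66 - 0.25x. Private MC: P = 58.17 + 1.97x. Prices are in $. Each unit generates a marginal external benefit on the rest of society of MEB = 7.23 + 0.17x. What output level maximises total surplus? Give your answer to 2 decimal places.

x* = 64.74

Social marginal cost = private MC − MEB = 50.94 + 1.80x.
Set SMC = demand: 50.94 + 1.80x = 183.66 - 0.25x → x* = 64.7415.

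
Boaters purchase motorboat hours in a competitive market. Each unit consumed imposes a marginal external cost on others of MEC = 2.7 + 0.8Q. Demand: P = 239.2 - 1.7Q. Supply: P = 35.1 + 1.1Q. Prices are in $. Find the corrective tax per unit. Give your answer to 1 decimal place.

tax = $47.5 per unit

Social marginal benefit = demand − MEC = 236.5 - 2.5Q.
Set SMB = MC: 236.5 - 2.5Q = 35.1 + 1.1Q → Q* = 55.9444.
The Pigouvian tax equals MEC at Q*: 2.7 + 0.8×55.9444 = 47.4555.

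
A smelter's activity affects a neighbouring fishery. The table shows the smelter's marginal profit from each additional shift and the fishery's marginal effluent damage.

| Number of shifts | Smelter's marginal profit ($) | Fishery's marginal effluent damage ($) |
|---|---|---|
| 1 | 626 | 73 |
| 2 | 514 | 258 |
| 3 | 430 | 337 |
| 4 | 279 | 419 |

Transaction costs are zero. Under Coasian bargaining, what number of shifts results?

3

Bargaining reaches the level where marginal profit last exceeds marginal effluent damage.
That holds through level 3 (430 ≥ 337) but not at 4 (279 < 419).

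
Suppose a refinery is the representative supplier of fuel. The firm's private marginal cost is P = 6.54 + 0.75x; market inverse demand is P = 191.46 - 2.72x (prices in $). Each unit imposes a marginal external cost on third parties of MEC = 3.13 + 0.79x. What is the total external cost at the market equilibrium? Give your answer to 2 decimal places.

$1288.58

Market equilibrium (private): 6.54 + 0.75x = 191.46 - 2.72x → x_m = 53.2911.
Total external cost = ∫₀^{x_m} (3.13 + 0.79x) dx = 3.13×53.2911 + ½×0.79×53.2911² = 1288.5780.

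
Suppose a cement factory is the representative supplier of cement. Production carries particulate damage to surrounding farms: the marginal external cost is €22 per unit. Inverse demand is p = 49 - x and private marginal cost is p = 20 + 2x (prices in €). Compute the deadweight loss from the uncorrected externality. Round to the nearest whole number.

Market equilibrium (private): 20 + 2x = 49 - x → x_m = 9.6667.
Social marginal cost = private MC + MEC = 42 + 2x.
Set SMC = demand: 42 + 2x = 49 - x → x* = 2.3333.
Height of the DWL triangle at x_m is SMC(x_m) − demand(x_m) = MEC(x_m) = 22.0000.
DWL = ½ × 7.3334 × 22.0000 = 80.6674.

DWL = €81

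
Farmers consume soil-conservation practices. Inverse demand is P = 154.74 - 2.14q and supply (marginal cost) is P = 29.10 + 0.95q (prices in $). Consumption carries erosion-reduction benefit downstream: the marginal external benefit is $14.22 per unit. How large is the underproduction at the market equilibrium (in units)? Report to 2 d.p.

Market equilibrium (private): 29.10 + 0.95q = 154.74 - 2.14q → q_m = 40.6602.
Social marginal benefit = demand + MEB = 168.96 - 2.14q.
Set SMB = MC: 168.96 - 2.14q = 29.10 + 0.95q → q* = 45.2621.
Gap = |40.6602 − 45.2621| = 4.6019.

4.60 units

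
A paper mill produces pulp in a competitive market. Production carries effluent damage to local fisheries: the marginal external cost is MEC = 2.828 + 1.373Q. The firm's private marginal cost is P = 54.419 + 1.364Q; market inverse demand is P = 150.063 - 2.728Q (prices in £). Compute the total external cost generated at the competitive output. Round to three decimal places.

£441.146

Market equilibrium (private): 54.419 + 1.364Q = 150.063 - 2.728Q → Q_m = 23.3734.
Total external cost = ∫₀^{Q_m} (2.828 + 1.373Q) dQ = 2.828×23.3734 + ½×1.373×23.3734² = 441.1458.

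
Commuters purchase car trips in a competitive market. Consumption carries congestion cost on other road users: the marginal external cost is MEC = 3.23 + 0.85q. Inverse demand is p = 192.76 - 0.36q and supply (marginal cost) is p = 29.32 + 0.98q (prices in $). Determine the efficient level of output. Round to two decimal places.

q* = 73.16

Social marginal benefit = demand − MEC = 189.53 - 1.21q.
Set SMB = MC: 189.53 - 1.21q = 29.32 + 0.98q → q* = 73.1553.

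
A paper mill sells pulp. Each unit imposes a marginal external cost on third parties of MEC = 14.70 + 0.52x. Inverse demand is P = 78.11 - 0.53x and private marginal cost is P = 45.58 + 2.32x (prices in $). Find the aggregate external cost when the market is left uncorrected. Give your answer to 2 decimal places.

Market equilibrium (private): 45.58 + 2.32x = 78.11 - 0.53x → x_m = 11.4140.
Total external cost = ∫₀^{x_m} (14.70 + 0.52x) dx = 14.70×11.4140 + ½×0.52×11.4140² = 201.6584.

$201.66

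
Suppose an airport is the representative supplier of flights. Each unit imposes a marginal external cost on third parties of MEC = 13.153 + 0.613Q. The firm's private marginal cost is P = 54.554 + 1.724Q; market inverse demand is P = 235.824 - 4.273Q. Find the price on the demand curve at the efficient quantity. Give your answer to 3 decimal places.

Social marginal cost = private MC + MEC = 67.707 + 2.337Q.
Set SMC = demand: 67.707 + 2.337Q = 235.824 - 4.273Q → Q* = 25.4337.
Consumer price on the demand curve at Q*: 235.824 − 4.273×25.4337 = 127.1458.

P = 127.146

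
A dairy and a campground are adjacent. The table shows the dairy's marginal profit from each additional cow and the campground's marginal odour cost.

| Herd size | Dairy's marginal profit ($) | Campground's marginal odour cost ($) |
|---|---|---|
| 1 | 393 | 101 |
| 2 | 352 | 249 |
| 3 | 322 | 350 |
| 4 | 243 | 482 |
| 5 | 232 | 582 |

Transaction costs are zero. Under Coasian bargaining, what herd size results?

Bargaining reaches the level where marginal profit last exceeds marginal odour cost.
That holds through level 2 (352 ≥ 249) but not at 3 (322 < 350).

2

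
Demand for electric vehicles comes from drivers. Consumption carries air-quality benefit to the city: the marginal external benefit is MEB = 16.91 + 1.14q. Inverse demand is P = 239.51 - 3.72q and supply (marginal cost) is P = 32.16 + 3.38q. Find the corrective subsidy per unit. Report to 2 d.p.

Social marginal benefit = demand + MEB = 256.42 - 2.58q.
Set SMB = MC: 256.42 - 2.58q = 32.16 + 3.38q → q* = 37.6275.
The Pigouvian subsidy equals MEB at q*: 16.91 + 1.14×37.6275 = 59.8054.

subsidy = 59.81 per unit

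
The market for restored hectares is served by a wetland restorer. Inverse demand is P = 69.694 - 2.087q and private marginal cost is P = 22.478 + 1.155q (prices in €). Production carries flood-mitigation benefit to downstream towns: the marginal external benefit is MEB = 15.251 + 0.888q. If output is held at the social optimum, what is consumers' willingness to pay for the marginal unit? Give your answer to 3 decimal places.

P = €14.312

Social marginal cost = private MC − MEB = 7.227 + 0.267q.
Set SMC = demand: 7.227 + 0.267q = 69.694 - 2.087q → q* = 26.5365.
Consumer price on the demand curve at q*: 69.694 − 2.087×26.5365 = 14.3123.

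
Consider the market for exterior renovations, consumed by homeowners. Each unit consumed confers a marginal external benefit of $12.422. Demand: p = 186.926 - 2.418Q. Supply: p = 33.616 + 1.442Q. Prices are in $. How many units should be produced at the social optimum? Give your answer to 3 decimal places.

Social marginal benefit = demand + MEB = 199.348 - 2.418Q.
Set SMB = MC: 199.348 - 2.418Q = 33.616 + 1.442Q → Q* = 42.9358.

Q* = 42.936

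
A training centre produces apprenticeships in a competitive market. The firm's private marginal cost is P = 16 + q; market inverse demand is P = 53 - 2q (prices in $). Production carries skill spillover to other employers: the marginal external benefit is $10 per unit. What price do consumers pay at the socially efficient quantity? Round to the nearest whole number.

P = $22

Social marginal cost = private MC − MEB = 6 + q.
Set SMC = demand: 6 + q = 53 - 2q → q* = 15.6667.
Consumer price on the demand curve at q*: 53 − 2×15.6667 = 21.6666.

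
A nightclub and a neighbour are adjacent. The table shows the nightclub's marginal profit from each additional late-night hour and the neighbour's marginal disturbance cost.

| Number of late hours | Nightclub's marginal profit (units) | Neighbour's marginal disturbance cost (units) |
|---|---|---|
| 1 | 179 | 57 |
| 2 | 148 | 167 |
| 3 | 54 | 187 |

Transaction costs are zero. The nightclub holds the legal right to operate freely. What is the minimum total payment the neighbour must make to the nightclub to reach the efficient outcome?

202

Left alone the nightclub would choose level 3 (marginal profit stays positive).
Efficient level: k* = 1 (marginal profit ≥ marginal disturbance cost through 1).
The neighbour must at least cover the nightclub's forgone profit from cutting 3→1: 148 + 54 = 202.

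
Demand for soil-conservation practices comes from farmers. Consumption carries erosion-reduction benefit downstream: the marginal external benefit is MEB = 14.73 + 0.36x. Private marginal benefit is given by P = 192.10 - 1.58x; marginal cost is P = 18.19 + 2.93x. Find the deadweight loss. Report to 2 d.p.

DWL = 98.63

Market equilibrium (private): 18.19 + 2.93x = 192.10 - 1.58x → x_m = 38.5610.
Social marginal benefit = demand + MEB = 206.83 - 1.22x.
Set SMB = MC: 206.83 - 1.22x = 18.19 + 2.93x → x* = 45.4554.
The welfare-loss triangle has base |x_m − x*| and height MEB(x_m) (the vertical gap between SMB and MC is zero at x* and MEB at x_m).
DWL = ½ × 6.8944 × 28.6120 = 98.6313.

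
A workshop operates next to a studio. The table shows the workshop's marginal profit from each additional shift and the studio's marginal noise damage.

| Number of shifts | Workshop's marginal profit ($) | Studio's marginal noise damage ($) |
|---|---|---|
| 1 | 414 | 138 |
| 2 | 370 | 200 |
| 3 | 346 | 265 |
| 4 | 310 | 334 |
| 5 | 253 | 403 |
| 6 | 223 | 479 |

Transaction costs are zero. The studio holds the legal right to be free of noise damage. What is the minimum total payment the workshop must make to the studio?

Efficient level: marginal profit ≥ marginal noise damage through level 3, so k* = 3.
With the studio holding the right, the workshop must at least compensate total damage at k*: 138 + 200 + 265 = 603.

$603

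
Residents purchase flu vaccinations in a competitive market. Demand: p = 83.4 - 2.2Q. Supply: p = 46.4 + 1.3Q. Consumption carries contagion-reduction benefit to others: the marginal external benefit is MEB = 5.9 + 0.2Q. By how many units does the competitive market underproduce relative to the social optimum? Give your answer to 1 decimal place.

2.4 units

Market equilibrium (private): 46.4 + 1.3Q = 83.4 - 2.2Q → Q_m = 10.5714.
Social marginal benefit = demand + MEB = 89.3 - 2.0Q.
Set SMB = MC: 89.3 - 2.0Q = 46.4 + 1.3Q → Q* = 13.0000.
Gap = |10.5714 − 13.0000| = 2.4286.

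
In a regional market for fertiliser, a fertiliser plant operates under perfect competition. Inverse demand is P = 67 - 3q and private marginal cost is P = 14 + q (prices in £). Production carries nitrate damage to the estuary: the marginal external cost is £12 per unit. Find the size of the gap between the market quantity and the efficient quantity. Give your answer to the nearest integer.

Market equilibrium (private): 14 + q = 67 - 3q → q_m = 13.2500.
Social marginal cost = private MC + MEC = 26 + q.
Set SMC = demand: 26 + q = 67 - 3q → q* = 10.2500.
Gap = |13.2500 − 10.2500| = 3.0000.

3 units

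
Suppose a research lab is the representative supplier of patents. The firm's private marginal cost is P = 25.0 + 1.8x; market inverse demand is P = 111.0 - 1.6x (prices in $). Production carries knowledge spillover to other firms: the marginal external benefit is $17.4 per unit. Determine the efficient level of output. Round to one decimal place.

x* = 30.4

Social marginal cost = private MC − MEB = 7.6 + 1.8x.
Set SMC = demand: 7.6 + 1.8x = 111.0 - 1.6x → x* = 30.4118.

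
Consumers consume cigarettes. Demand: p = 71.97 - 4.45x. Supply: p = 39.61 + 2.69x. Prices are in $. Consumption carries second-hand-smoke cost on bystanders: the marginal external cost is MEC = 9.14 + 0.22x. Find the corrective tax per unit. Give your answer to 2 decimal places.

Social marginal benefit = demand − MEC = 62.83 - 4.67x.
Set SMB = MC: 62.83 - 4.67x = 39.61 + 2.69x → x* = 3.1549.
The Pigouvian tax equals MEC at x*: 9.14 + 0.22×3.1549 = 9.8341.

tax = $9.83 per unit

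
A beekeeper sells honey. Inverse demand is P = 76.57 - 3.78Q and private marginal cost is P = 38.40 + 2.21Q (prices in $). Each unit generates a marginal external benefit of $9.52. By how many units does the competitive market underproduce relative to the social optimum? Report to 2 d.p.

1.59 units

Market equilibrium (private): 38.40 + 2.21Q = 76.57 - 3.78Q → Q_m = 6.3723.
Social marginal cost = private MC − MEB = 28.88 + 2.21Q.
Set SMC = demand: 28.88 + 2.21Q = 76.57 - 3.78Q → Q* = 7.9616.
Gap = |6.3723 − 7.9616| = 1.5893.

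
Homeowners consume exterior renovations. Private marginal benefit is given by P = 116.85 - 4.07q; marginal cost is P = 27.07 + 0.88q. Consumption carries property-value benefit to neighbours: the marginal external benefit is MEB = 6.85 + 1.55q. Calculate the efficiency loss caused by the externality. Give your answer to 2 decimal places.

Market equilibrium (private): 27.07 + 0.88q = 116.85 - 4.07q → q_m = 18.1374.
Social marginal benefit = demand + MEB = 123.70 - 2.52q.
Set SMB = MC: 123.70 - 2.52q = 27.07 + 0.88q → q* = 28.4206.
Between q* and q_m the wedge SMB − MC runs linearly from 0 to MEB(q_m), so the loss is a triangle.
DWL = ½ × 10.2832 × 34.9629 = 179.7652.

DWL = 179.77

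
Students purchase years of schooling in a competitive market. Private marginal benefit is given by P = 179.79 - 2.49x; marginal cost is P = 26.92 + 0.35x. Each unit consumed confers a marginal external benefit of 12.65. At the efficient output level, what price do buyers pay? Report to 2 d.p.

P = 34.67

Social marginal benefit = demand + MEB = 192.44 - 2.49x.
Set SMB = MC: 192.44 - 2.49x = 26.92 + 0.35x → x* = 58.2817.
Consumer price on the demand curve at x*: 179.79 − 2.49×58.2817 = 34.6686.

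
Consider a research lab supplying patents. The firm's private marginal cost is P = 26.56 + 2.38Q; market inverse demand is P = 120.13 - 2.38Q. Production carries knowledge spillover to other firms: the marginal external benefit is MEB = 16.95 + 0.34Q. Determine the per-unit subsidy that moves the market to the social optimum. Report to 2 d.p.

Social marginal cost = private MC − MEB = 9.61 + 2.04Q.
Set SMC = demand: 9.61 + 2.04Q = 120.13 - 2.38Q → Q* = 25.0045.
The Pigouvian subsidy equals MEB at Q*: 16.95 + 0.34×25.0045 = 25.4515.

subsidy = 25.45 per unit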